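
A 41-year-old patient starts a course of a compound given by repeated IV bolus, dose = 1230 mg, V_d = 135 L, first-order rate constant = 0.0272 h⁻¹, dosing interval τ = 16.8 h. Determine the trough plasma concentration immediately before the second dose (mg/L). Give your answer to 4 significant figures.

5.769 mg/L

C₀ per dose = Dose / Vd = 1230 / 135 = 9.111 mg/L
Fraction remaining after one interval: r = e^(−kτ) = e^(−0.02720 × 16.8) = 0.6332
Before dose 2, 1 dose has been given (aged 1τ).
C_trough = C₀ × r = 9.111 × 0.6332 = 5.769 mg/L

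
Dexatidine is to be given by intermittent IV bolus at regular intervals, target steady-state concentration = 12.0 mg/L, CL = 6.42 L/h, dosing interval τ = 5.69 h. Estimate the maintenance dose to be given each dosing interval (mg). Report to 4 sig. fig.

At steady state, Dose/τ = Css × CL.
Dose = Css × CL × τ = 12.0 × 6.420 × 5.69 = 438.4 mg

438.4 mg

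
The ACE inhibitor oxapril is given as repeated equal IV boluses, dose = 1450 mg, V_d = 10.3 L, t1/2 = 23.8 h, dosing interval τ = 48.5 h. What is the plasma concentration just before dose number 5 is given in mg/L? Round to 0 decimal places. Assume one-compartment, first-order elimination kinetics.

C₀ per dose = Dose / Vd = 1450 / 10.3 = 140.8 mg/L
k = ln2 / t½ = 0.693147 / 23.8 = 0.02912 h⁻¹
Fraction remaining after one interval: r = e^(−kτ) = e^(−0.02912 × 48.5) = 0.2436
Before dose 5, 4 doses have been given (aged 1τ, 2τ, 3τ, 4τ).
C_trough = C₀ × (r + r² + … + r^4) = C₀ × r(1−r^4)/(1−r)
        = 140.8 × 0.2436 × (1 − 0.003521) / (1 − 0.2436) = 45.19 mg/L

45 mg/L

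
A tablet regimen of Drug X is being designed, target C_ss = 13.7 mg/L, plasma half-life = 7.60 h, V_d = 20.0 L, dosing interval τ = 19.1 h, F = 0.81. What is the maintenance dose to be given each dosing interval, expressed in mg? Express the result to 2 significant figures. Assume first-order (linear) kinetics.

590 mg

k = ln2 / t½ = 0.693147 / 7.60 = 0.09120 h⁻¹
CL = k × Vd = 0.09120 × 20.0 = 1.824 L/h
At steady state, F × (Dose/τ) = Css × CL.
Dose = Css × CL × τ / F = 13.7 × 1.824 × 19.1 / 0.81 = 589.2 mg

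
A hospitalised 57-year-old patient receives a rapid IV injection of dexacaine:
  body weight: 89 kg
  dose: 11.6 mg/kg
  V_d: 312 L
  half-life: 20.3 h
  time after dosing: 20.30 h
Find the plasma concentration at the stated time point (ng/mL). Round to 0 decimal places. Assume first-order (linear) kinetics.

Total dose = 11.6 × 89 = 1032 mg
C₀ = Dose / Vd = 1032 / 312 = 3.308 mg/L
k = ln2 / t½ = 0.693147 / 20.3 = 0.03415 h⁻¹
t / t½ = 20.30 / 20.3 = 1 half-lives
C = C₀ × (1/2)^1 = 3.308 × 0.5000 = 1.654 mg/L
Convert: 1.654 mg/L × 1000 = 1654 ng/mL

1654 ng/mL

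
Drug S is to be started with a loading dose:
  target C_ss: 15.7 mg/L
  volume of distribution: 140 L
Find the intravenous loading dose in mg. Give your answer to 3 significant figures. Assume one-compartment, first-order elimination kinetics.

2200 mg

LD = Css × Vd = 15.7 × 140 = 2198 mg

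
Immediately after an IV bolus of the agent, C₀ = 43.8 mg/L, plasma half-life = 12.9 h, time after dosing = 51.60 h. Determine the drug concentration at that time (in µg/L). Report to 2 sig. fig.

k = ln2 / t½ = 0.693147 / 12.9 = 0.05373 h⁻¹
t / t½ = 51.60 / 12.9 = 4 half-lives
C = C₀ × (1/2)^4 = 43.80 × 0.06250 = 2.738 mg/L
Convert: 2.738 mg/L × 1000 = 2738 µg/L

2700 µg/L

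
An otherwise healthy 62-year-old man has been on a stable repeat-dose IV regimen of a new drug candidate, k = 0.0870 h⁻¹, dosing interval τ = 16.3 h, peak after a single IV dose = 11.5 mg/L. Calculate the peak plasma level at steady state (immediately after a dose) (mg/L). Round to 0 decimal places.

15 mg/L

e^(−kτ) = e^(−0.08700 × 16.3) = 0.2422
Accumulation ratio R = 1 / (1 − e^(−kτ)) = 1 / (1 − 0.2422) = 1.320
Steady-state peak = C₀ × R = 11.5 × 1.320 = 15.18 mg/L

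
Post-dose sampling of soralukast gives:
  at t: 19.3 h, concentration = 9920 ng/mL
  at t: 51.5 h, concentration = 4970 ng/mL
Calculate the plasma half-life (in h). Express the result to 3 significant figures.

k = ln(C₁/C₂) / (t₂ − t₁) = ln(9920/4970) / (51.5 − 19.3)
  = 0.6911 / 32.20 = 0.02146 h⁻¹
t½ = ln2 / k = 0.693147 / 0.02146 = 32.30 h

32.3 h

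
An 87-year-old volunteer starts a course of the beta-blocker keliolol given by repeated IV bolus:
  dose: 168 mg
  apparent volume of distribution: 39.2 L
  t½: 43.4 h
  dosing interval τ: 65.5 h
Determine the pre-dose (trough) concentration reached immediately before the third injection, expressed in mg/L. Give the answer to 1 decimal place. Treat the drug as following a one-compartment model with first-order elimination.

2.0 mg/L

C₀ per dose = Dose / Vd = 168 / 39.2 = 4.286 mg/L
k = ln2 / t½ = 0.693147 / 43.4 = 0.01597 h⁻¹
Fraction remaining after one interval: r = e^(−kτ) = e^(−0.01597 × 65.5) = 0.3513
Before dose 3, 2 doses have been given (aged 1τ, 2τ).
C_trough = C₀ × (r + r²) = 4.286 × (0.3513 + 0.1234) = 2.035 mg/L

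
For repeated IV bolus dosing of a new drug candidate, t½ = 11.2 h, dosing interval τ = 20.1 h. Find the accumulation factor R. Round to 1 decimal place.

k = ln2 / t½ = 0.693147 / 11.2 = 0.06189 h⁻¹
e^(−kτ) = e^(−0.06189 × 20.1) = 0.2882
Accumulation ratio R = 1 / (1 − e^(−kτ)) = 1 / (1 − 0.2882) = 1.405

1.4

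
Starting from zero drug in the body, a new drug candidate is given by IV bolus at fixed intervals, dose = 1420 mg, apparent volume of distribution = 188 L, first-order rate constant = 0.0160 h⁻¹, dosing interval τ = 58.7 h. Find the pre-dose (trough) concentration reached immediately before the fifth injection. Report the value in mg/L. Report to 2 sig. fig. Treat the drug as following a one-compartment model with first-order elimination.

4.7 mg/L

C₀ per dose = Dose / Vd = 1420 / 188 = 7.553 mg/L
Fraction remaining after one interval: r = e^(−kτ) = e^(−0.01600 × 58.7) = 0.3909
Before dose 5, 4 doses have been given (aged 1τ, 2τ, 3τ, 4τ).
C_trough = C₀ × (r + r² + … + r^4) = C₀ × r(1−r^4)/(1−r)
        = 7.553 × 0.3909 × (1 − 0.02335) / (1 − 0.3909) = 4.734 mg/L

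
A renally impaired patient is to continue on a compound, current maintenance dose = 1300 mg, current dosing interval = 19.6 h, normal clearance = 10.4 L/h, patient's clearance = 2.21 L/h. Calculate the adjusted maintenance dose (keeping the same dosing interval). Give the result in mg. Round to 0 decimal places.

276 mg

To keep the same average steady-state level, dosing rate must scale with clearance.
CL ratio = 2.21 / 10.4 = 0.2125
New dose (same interval) = 1300 × 0.2125 = 276.3 mg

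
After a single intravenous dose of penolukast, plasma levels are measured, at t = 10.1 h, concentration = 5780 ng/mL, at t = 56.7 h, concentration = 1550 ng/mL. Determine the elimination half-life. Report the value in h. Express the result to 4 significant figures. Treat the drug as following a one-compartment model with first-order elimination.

k = ln(C₁/C₂) / (t₂ − t₁) = ln(5780/1550) / (56.7 − 10.1)
  = 1.316 / 46.60 = 0.02824 h⁻¹
t½ = ln2 / k = 0.693147 / 0.02824 = 24.54 h

24.54 h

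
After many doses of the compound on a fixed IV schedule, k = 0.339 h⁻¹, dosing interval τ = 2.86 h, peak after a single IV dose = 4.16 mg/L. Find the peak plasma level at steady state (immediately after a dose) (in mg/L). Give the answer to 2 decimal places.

6.70 mg/L

e^(−kτ) = e^(−0.3390 × 2.86) = 0.3793
Accumulation ratio R = 1 / (1 − e^(−kτ)) = 1 / (1 − 0.3793) = 1.611
Steady-state peak = C₀ × R = 4.16 × 1.611 = 6.702 mg/L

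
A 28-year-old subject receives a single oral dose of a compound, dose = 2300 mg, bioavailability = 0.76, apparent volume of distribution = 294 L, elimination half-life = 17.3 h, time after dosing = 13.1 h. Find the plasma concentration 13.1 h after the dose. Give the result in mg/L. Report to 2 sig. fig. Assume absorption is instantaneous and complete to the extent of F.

3.5 mg/L

Amount reaching circulation = F × Dose = 0.76 × 2300 = 1748 mg
C₀ = F·Dose / Vd = 1748 / 294 = 5.946 mg/L
k = ln2 / t½ = 0.693147 / 17.3 = 0.04007 h⁻¹
C = C₀ · e^(−k·t) = 5.946 × e^(−0.04007 × 13.1)
  = 5.946 × 0.5916 = 3.518 mg/L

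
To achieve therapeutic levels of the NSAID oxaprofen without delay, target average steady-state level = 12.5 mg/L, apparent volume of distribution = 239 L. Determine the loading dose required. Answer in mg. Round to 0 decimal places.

LD = Css × Vd = 12.5 × 239 = 2988 mg

2988 mg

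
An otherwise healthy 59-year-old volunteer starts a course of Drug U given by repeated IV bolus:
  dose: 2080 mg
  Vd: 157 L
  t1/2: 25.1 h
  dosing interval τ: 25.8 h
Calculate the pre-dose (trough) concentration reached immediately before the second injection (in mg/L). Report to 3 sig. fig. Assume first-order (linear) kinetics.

6.50 mg/L

C₀ per dose = Dose / Vd = 2080 / 157 = 13.25 mg/L
k = ln2 / t½ = 0.693147 / 25.1 = 0.02762 h⁻¹
Fraction remaining after one interval: r = e^(−kτ) = e^(−0.02762 × 25.8) = 0.4904
Before dose 2, 1 dose has been given (aged 1τ).
C_trough = C₀ × r = 13.25 × 0.4904 = 6.498 mg/L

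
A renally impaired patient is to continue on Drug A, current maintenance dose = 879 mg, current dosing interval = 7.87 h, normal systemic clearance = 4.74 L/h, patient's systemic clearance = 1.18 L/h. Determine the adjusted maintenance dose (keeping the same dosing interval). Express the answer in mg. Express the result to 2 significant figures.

220 mg

To keep the same average steady-state level, dosing rate must scale with clearance.
CL ratio = 1.18 / 4.74 = 0.2489
New dose (same interval) = 879 × 0.2489 = 218.8 mg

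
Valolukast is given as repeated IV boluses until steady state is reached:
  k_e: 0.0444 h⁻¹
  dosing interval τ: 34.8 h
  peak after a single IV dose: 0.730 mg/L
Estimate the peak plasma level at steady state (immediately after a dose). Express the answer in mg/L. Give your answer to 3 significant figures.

e^(−kτ) = e^(−0.04440 × 34.8) = 0.2133
Accumulation ratio R = 1 / (1 − e^(−kτ)) = 1 / (1 − 0.2133) = 1.271
Steady-state peak = C₀ × R = 0.730 × 1.271 = 0.9278 mg/L

0.928 mg/L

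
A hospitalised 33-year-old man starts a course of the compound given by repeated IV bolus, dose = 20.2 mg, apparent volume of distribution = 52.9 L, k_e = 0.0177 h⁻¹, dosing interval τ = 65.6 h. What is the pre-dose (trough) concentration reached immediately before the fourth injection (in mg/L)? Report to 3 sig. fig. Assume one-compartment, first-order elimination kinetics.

C₀ per dose = Dose / Vd = 20.2 / 52.9 = 0.3819 mg/L
Fraction remaining after one interval: r = e^(−kτ) = e^(−0.01770 × 65.6) = 0.3131
Before dose 4, 3 doses have been given (aged 1τ, 2τ, 3τ).
C_trough = C₀ × (r + r² + … + r^3) = C₀ × r(1−r^3)/(1−r)
        = 0.3819 × 0.3131 × (1 − 0.03069) / (1 − 0.3131) = 0.1687 mg/L

0.169 mg/L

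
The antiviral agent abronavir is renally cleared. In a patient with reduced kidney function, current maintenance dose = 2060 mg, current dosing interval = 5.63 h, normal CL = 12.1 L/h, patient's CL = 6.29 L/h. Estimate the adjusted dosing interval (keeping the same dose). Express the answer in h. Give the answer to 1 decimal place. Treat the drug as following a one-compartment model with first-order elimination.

10.8 h

To keep the same average steady-state level, dosing rate must scale with clearance.
CL ratio = 6.29 / 12.1 = 0.5198
New interval (same dose) = 5.63 / 0.5198 = 10.83 h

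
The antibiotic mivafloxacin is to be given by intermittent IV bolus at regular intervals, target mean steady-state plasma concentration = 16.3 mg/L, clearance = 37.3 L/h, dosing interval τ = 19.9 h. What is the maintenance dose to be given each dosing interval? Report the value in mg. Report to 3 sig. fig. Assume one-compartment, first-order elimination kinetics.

At steady state, Dose/τ = Css × CL.
Dose = Css × CL × τ = 16.3 × 37.30 × 19.9 = 12100 mg

12100 mg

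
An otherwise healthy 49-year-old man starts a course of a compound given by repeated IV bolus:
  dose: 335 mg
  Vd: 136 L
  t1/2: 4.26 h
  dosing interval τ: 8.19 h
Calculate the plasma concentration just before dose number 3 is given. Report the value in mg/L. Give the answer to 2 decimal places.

C₀ per dose = Dose / Vd = 335 / 136 = 2.463 mg/L
k = ln2 / t½ = 0.693147 / 4.26 = 0.1627 h⁻¹
Fraction remaining after one interval: r = e^(−kτ) = e^(−0.1627 × 8.19) = 0.2638
Before dose 3, 2 doses have been given (aged 1τ, 2τ).
C_trough = C₀ × (r + r²) = 2.463 × (0.2638 + 0.06959) = 0.8211 mg/L

0.82 mg/L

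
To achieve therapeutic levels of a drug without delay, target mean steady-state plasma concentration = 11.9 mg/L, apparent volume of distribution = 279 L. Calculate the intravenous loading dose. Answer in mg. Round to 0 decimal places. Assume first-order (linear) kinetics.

3320 mg

LD = Css × Vd = 11.9 × 279 = 3320 mg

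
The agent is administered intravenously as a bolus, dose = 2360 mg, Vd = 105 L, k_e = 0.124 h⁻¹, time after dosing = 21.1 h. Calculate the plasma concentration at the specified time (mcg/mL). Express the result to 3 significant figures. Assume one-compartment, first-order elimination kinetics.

1.64 mcg/mL

C₀ = Dose / Vd = 2360 / 105 = 22.48 mg/L
C = C₀ · e^(−k·t) = 22.48 × e^(−0.1240 × 21.1)
  = 22.48 × 0.07307 = 1.643 mg/L
(1.643 mg/L = 1.643 mcg/mL)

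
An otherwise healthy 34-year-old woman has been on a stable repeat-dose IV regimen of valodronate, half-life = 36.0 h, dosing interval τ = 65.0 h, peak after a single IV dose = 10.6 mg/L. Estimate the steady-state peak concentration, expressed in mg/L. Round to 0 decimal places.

15 mg/L

k = ln2 / t½ = 0.693147 / 36.0 = 0.01925 h⁻¹
e^(−kτ) = e^(−0.01925 × 65.0) = 0.2861
Accumulation ratio R = 1 / (1 − e^(−kτ)) = 1 / (1 − 0.2861) = 1.401
Steady-state peak = C₀ × R = 10.6 × 1.401 = 14.85 mg/L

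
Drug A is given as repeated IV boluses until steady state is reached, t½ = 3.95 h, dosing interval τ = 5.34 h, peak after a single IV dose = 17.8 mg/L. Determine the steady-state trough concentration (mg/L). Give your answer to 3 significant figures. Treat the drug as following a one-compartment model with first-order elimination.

11.5 mg/L

k = ln2 / t½ = 0.693147 / 3.95 = 0.1755 h⁻¹
e^(−kτ) = e^(−0.1755 × 5.34) = 0.3917
Accumulation ratio R = 1 / (1 − e^(−kτ)) = 1 / (1 − 0.3917) = 1.644
Steady-state trough = C₀ × R × e^(−kτ) = 17.8 × 1.644 × 0.3917 = 11.46 mg/L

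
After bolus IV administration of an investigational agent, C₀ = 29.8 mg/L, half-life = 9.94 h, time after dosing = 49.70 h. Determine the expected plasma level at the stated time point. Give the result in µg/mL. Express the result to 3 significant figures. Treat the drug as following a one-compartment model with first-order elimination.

0.931 µg/mL

k = ln2 / t½ = 0.693147 / 9.94 = 0.06973 h⁻¹
t / t½ = 49.70 / 9.94 = 5 half-lives
C = C₀ × (1/2)^5 = 29.80 × 0.03125 = 0.9313 mg/L
(0.9313 mg/L = 0.9313 µg/mL)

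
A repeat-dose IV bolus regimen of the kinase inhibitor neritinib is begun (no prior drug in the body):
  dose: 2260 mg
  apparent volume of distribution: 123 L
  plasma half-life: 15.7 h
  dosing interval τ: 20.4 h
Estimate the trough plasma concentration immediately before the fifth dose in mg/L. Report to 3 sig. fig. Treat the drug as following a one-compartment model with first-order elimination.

12.2 mg/L

C₀ per dose = Dose / Vd = 2260 / 123 = 18.37 mg/L
k = ln2 / t½ = 0.693147 / 15.7 = 0.04415 h⁻¹
Fraction remaining after one interval: r = e^(−kτ) = e^(−0.04415 × 20.4) = 0.4063
Before dose 5, 4 doses have been given (aged 1τ, 2τ, 3τ, 4τ).
C_trough = C₀ × (r + r² + … + r^4) = C₀ × r(1−r^4)/(1−r)
        = 18.37 × 0.4063 × (1 − 0.02725) / (1 − 0.4063) = 12.23 mg/L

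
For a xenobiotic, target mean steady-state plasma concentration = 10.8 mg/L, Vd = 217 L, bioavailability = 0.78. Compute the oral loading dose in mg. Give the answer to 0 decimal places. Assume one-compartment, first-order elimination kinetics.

LD = Css × Vd / F = 10.8 × 217 / 0.78 = 3005 mg

3005 mg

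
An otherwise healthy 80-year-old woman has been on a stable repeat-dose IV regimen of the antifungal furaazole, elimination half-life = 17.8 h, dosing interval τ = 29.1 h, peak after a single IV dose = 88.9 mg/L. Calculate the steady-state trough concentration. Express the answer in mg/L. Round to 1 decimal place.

42.2 mg/L

k = ln2 / t½ = 0.693147 / 17.8 = 0.03894 h⁻¹
e^(−kτ) = e^(−0.03894 × 29.1) = 0.3220
Accumulation ratio R = 1 / (1 − e^(−kτ)) = 1 / (1 − 0.3220) = 1.475
Steady-state trough = C₀ × R × e^(−kτ) = 88.9 × 1.475 × 0.3220 = 42.22 mg/L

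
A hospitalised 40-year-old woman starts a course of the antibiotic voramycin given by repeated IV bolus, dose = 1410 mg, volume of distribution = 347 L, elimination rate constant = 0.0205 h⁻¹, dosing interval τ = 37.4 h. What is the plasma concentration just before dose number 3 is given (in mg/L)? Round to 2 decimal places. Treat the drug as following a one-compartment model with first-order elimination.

2.76 mg/L

C₀ per dose = Dose / Vd = 1410 / 347 = 4.063 mg/L
Fraction remaining after one interval: r = e^(−kτ) = e^(−0.02050 × 37.4) = 0.4645
Before dose 3, 2 doses have been given (aged 1τ, 2τ).
C_trough = C₀ × (r + r²) = 4.063 × (0.4645 + 0.2158) = 2.764 mg/L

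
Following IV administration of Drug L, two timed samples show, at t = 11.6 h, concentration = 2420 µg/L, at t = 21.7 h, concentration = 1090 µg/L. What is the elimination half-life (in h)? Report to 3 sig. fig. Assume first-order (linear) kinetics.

8.78 h

k = ln(C₁/C₂) / (t₂ − t₁) = ln(2420/1090) / (21.7 − 11.6)
  = 0.7976 / 10.10 = 0.07897 h⁻¹
t½ = ln2 / k = 0.693147 / 0.07897 = 8.777 h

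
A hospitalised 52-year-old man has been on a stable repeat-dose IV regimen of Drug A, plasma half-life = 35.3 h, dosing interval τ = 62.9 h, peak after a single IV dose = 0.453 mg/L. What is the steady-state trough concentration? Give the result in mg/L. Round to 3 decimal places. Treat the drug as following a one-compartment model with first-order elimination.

0.186 mg/L

k = ln2 / t½ = 0.693147 / 35.3 = 0.01964 h⁻¹
e^(−kτ) = e^(−0.01964 × 62.9) = 0.2907
Accumulation ratio R = 1 / (1 − e^(−kτ)) = 1 / (1 − 0.2907) = 1.410
Steady-state trough = C₀ × R × e^(−kτ) = 0.453 × 1.410 × 0.2907 = 0.1857 mg/L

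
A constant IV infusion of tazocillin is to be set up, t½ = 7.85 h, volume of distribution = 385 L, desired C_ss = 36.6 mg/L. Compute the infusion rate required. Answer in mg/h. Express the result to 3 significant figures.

1240 mg/h

k = ln2 / t½ = 0.693147 / 7.85 = 0.08830 h⁻¹
CL = k × Vd = 0.08830 × 385 = 34.00 L/h
At steady state, infusion rate R₀ = Css × CL = 36.6 × 34.00 = 1244 mg/h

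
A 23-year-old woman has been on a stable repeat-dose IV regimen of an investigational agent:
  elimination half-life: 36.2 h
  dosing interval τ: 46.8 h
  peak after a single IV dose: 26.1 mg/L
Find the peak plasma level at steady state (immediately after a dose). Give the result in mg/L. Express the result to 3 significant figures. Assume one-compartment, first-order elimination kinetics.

k = ln2 / t½ = 0.693147 / 36.2 = 0.01915 h⁻¹
e^(−kτ) = e^(−0.01915 × 46.8) = 0.4081
Accumulation ratio R = 1 / (1 − e^(−kτ)) = 1 / (1 − 0.4081) = 1.689
Steady-state peak = C₀ × R = 26.1 × 1.689 = 44.08 mg/L

44.1 mg/L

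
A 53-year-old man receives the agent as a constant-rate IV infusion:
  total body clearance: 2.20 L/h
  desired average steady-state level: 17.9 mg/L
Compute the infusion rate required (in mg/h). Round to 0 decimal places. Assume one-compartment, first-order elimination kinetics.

At steady state, infusion rate R₀ = Css × CL = 17.9 × 2.200 = 39.38 mg/h

39 mg/h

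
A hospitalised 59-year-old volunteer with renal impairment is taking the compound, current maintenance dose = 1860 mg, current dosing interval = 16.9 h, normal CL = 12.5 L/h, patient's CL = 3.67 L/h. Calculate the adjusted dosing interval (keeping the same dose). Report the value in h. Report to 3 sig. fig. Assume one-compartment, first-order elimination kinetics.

57.6 h

To keep the same average steady-state level, dosing rate must scale with clearance.
CL ratio = 3.67 / 12.5 = 0.2936
New interval (same dose) = 16.9 / 0.2936 = 57.56 h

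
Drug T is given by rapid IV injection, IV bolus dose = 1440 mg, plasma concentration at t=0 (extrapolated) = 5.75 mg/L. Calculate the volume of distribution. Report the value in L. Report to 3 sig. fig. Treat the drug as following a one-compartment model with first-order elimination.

250 L

Vd = Dose / C₀ = 1440 / 5.75 = 250.4 L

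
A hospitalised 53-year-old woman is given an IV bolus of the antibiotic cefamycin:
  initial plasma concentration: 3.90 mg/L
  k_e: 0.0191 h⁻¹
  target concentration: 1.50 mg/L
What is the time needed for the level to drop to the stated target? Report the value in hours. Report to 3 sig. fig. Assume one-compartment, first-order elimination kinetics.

50.0 h

t = ln(C₀ / C) / k = ln(3.900 / 1.50) / 0.01910
  = ln(2.600) / 0.01910 = 0.9555 / 0.01910 = 50.03 h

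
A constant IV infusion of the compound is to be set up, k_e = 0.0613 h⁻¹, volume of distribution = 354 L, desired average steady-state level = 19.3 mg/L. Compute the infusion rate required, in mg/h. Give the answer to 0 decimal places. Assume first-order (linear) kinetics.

CL = k × Vd = 0.06130 × 354 = 21.70 L/h
At steady state, infusion rate R₀ = Css × CL = 19.3 × 21.70 = 418.8 mg/h

419 mg/h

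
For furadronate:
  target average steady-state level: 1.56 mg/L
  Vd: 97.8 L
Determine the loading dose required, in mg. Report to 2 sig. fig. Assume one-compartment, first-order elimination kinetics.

LD = Css × Vd = 1.56 × 97.8 = 152.6 mg

150 mg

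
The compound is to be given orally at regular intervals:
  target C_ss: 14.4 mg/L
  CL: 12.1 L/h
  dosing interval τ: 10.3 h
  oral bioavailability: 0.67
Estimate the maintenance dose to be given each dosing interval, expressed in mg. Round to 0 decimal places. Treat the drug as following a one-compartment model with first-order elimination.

At steady state, F × (Dose/τ) = Css × CL.
Dose = Css × CL × τ / F = 14.4 × 12.10 × 10.3 / 0.67 = 2679 mg

2679 mg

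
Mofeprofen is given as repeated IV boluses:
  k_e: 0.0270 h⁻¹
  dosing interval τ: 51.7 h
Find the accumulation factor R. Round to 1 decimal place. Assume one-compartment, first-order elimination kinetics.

e^(−kτ) = e^(−0.02700 × 51.7) = 0.2476
Accumulation ratio R = 1 / (1 − e^(−kτ)) = 1 / (1 − 0.2476) = 1.329

1.3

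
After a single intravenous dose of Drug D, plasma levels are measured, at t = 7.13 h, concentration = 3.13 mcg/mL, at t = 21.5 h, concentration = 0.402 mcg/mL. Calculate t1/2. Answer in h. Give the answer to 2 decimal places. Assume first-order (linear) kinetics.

4.85 h

k = ln(C₁/C₂) / (t₂ − t₁) = ln(3.13/0.402) / (21.5 − 7.13)
  = 2.052 / 14.37 = 0.1428 h⁻¹
t½ = ln2 / k = 0.693147 / 0.1428 = 4.854 h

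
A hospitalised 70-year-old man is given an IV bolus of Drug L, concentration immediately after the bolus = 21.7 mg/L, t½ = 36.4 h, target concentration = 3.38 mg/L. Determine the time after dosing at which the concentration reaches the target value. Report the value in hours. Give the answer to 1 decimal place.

97.6 h

k = ln2 / t½ = 0.693147 / 36.4 = 0.01904 h⁻¹
t = ln(C₀ / C) / k = ln(21.70 / 3.38) / 0.01904
  = ln(6.420) / 0.01904 = 1.859 / 0.01904 = 97.64 h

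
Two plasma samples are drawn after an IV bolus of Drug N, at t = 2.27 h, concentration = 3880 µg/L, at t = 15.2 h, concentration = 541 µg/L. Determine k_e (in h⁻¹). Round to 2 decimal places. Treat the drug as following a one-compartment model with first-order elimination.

0.15 h⁻¹

k = ln(C₁/C₂) / (t₂ − t₁) = ln(3880/541) / (15.2 − 2.27)
  = 1.970 / 12.93 = 0.1524 h⁻¹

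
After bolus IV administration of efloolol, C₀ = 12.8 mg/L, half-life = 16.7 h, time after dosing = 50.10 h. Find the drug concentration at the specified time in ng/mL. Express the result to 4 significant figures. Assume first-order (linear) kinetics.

1600 ng/mL

k = ln2 / t½ = 0.693147 / 16.7 = 0.04151 h⁻¹
t / t½ = 50.10 / 16.7 = 3 half-lives
C = C₀ × (1/2)^3 = 12.80 × 0.1250 = 1.600 mg/L
Convert: 1.600 mg/L × 1000 = 1600 ng/mL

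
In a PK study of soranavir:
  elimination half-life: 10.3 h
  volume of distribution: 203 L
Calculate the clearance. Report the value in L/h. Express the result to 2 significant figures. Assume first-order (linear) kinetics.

14 L/h

k = ln2 / t½ = 0.693147 / 10.3 = 0.06730 h⁻¹
CL = k × Vd = 0.06730 × 203 = 13.66 L/h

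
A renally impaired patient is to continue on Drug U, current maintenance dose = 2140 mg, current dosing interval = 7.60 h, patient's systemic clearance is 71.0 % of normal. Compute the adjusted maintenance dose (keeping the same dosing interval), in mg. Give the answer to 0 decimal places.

1519 mg

To keep the same average steady-state level, dosing rate must scale with clearance.
CL ratio = 71.0 / 100 = 0.7100
New dose (same interval) = 2140 × 0.7100 = 1519 mg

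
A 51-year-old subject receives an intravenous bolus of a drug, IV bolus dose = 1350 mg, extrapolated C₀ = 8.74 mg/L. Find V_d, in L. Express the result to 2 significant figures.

150 L

Vd = Dose / C₀ = 1350 / 8.74 = 154.5 L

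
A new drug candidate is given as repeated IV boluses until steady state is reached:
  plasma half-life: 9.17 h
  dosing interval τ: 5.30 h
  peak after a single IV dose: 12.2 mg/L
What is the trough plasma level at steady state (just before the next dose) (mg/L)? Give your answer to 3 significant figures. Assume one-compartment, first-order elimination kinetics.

24.8 mg/L

k = ln2 / t½ = 0.693147 / 9.17 = 0.07559 h⁻¹
e^(−kτ) = e^(−0.07559 × 5.30) = 0.6699
Accumulation ratio R = 1 / (1 − e^(−kτ)) = 1 / (1 − 0.6699) = 3.029
Steady-state trough = C₀ × R × e^(−kτ) = 12.2 × 3.029 × 0.6699 = 24.76 mg/L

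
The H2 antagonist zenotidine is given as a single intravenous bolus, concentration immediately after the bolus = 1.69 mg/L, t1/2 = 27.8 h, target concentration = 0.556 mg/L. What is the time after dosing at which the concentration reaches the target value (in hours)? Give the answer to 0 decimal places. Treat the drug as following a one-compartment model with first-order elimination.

k = ln2 / t½ = 0.693147 / 27.8 = 0.02493 h⁻¹
t = ln(C₀ / C) / k = ln(1.690 / 0.556) / 0.02493
  = ln(3.040) / 0.02493 = 1.112 / 0.02493 = 44.60 h

45 h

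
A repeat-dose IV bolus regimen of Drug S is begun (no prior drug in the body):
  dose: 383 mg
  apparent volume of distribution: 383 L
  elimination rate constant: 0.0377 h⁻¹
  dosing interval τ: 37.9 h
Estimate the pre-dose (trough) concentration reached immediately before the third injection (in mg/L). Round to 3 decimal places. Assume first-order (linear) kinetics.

0.297 mg/L

C₀ per dose = Dose / Vd = 383 / 383 = 1.000 mg/L
Fraction remaining after one interval: r = e^(−kτ) = e^(−0.03770 × 37.9) = 0.2396
Before dose 3, 2 doses have been given (aged 1τ, 2τ).
C_trough = C₀ × (r + r²) = 1.000 × (0.2396 + 0.05741) = 0.2970 mg/L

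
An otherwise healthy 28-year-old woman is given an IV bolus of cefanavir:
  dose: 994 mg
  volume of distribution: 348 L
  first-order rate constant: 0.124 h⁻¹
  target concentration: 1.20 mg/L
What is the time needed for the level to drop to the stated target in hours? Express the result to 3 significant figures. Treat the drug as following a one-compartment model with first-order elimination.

C₀ = Dose / Vd = 994.0 / 348 = 2.856 mg/L
t = ln(C₀ / C) / k = ln(2.856 / 1.20) / 0.1240
  = ln(2.380) / 0.1240 = 0.8671 / 0.1240 = 6.993 h

6.99 h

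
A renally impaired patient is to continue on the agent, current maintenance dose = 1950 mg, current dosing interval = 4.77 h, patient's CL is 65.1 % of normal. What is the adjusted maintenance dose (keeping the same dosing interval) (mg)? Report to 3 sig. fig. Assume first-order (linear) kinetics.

1270 mg

To keep the same average steady-state level, dosing rate must scale with clearance.
CL ratio = 65.1 / 100 = 0.6510
New dose (same interval) = 1950 × 0.6510 = 1269 mg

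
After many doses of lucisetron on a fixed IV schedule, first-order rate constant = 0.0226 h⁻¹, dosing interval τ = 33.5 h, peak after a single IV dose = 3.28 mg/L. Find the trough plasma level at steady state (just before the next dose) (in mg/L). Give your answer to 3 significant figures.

e^(−kτ) = e^(−0.02260 × 33.5) = 0.4690
Accumulation ratio R = 1 / (1 − e^(−kτ)) = 1 / (1 − 0.4690) = 1.883
Steady-state trough = C₀ × R × e^(−kτ) = 3.28 × 1.883 × 0.4690 = 2.897 mg/L

2.90 mg/L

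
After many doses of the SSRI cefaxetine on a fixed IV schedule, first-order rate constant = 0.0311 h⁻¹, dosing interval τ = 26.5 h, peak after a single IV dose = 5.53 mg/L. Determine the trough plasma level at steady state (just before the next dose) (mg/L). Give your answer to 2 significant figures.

e^(−kτ) = e^(−0.03110 × 26.5) = 0.4386
Accumulation ratio R = 1 / (1 − e^(−kτ)) = 1 / (1 − 0.4386) = 1.781
Steady-state trough = C₀ × R × e^(−kτ) = 5.53 × 1.781 × 0.4386 = 4.320 mg/L

4.3 mg/L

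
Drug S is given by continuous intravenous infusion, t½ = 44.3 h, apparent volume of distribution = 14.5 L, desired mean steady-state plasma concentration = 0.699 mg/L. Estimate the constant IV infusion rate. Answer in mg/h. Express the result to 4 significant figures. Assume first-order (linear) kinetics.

0.1586 mg/h

k = ln2 / t½ = 0.693147 / 44.3 = 0.01565 h⁻¹
CL = k × Vd = 0.01565 × 14.5 = 0.2269 L/h
At steady state, infusion rate R₀ = Css × CL = 0.699 × 0.2269 = 0.1586 mg/h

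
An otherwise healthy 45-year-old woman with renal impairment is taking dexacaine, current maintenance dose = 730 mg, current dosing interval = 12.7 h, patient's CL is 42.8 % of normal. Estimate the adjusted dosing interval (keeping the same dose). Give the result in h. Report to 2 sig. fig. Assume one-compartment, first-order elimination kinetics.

30 h

To keep the same average steady-state level, dosing rate must scale with clearance.
CL ratio = 42.8 / 100 = 0.4280
New interval (same dose) = 12.7 / 0.4280 = 29.67 h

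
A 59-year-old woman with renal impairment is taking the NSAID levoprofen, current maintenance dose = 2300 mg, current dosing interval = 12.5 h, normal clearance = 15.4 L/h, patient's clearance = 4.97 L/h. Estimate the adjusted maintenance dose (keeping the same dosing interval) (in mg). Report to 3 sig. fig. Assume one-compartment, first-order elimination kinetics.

To keep the same average steady-state level, dosing rate must scale with clearance.
CL ratio = 4.97 / 15.4 = 0.3227
New dose (same interval) = 2300 × 0.3227 = 742.2 mg

742 mg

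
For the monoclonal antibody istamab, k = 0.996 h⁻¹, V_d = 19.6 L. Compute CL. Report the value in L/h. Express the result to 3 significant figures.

19.5 L/h

CL = k × Vd = 0.996 × 19.6 = 19.52 L/h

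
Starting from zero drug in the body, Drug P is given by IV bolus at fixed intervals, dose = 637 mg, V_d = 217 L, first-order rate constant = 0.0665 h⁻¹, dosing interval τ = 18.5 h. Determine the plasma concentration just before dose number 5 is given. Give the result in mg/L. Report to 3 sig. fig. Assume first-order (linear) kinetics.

1.20 mg/L

C₀ per dose = Dose / Vd = 637 / 217 = 2.935 mg/L
Fraction remaining after one interval: r = e^(−kτ) = e^(−0.06650 × 18.5) = 0.2922
Before dose 5, 4 doses have been given (aged 1τ, 2τ, 3τ, 4τ).
C_trough = C₀ × (r + r² + … + r^4) = C₀ × r(1−r^4)/(1−r)
        = 2.935 × 0.2922 × (1 − 0.007290) / (1 − 0.2922) = 1.203 mg/L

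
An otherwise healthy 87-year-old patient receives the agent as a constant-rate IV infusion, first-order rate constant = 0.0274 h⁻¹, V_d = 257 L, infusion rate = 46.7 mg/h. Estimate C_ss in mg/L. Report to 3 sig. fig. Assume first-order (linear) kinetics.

6.63 mg/L

CL = k × Vd = 0.02740 × 257 = 7.042 L/h
At steady state Css = R₀ / CL = 46.7 / 7.042 = 6.632 mg/L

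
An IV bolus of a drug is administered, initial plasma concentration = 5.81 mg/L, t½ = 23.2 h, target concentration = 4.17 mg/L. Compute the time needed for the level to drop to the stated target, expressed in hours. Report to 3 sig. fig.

11.1 h

k = ln2 / t½ = 0.693147 / 23.2 = 0.02988 h⁻¹
t = ln(C₀ / C) / k = ln(5.810 / 4.17) / 0.02988
  = ln(1.393) / 0.02988 = 0.3315 / 0.02988 = 11.09 h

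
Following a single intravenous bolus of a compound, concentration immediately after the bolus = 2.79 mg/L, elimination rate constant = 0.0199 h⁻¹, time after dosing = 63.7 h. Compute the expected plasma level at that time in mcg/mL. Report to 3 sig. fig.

C = C₀ · e^(−k·t) = 2.790 × e^(−0.01990 × 63.7)
  = 2.790 × 0.2815 = 0.7854 mg/L
(0.7854 mg/L = 0.7854 mcg/mL)

0.785 mcg/mL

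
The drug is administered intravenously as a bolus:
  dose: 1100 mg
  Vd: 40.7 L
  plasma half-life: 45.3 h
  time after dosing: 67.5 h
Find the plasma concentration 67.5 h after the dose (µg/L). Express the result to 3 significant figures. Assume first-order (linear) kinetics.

C₀ = Dose / Vd = 1100 / 40.7 = 27.03 mg/L
k = ln2 / t½ = 0.693147 / 45.3 = 0.01530 h⁻¹
C = C₀ · e^(−k·t) = 27.03 × e^(−0.01530 × 67.5)
  = 27.03 × 0.3560 = 9.623 mg/L
Convert: 9.623 mg/L × 1000 = 9623 µg/L

9620 µg/L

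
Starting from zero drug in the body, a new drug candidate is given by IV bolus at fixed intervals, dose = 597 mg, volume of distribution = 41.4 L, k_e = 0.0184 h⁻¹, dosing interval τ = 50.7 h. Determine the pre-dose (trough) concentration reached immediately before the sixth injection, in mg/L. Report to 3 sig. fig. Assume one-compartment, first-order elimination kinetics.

C₀ per dose = Dose / Vd = 597 / 41.4 = 14.42 mg/L
Fraction remaining after one interval: r = e^(−kτ) = e^(−0.01840 × 50.7) = 0.3934
Before dose 6, 5 doses have been given (aged 1τ, 2τ, 3τ, 4τ, 5τ).
C_trough = C₀ × (r + r² + … + r^5) = C₀ × r(1−r^5)/(1−r)
        = 14.42 × 0.3934 × (1 − 0.009423) / (1 − 0.3934) = 9.264 mg/L

9.26 mg/L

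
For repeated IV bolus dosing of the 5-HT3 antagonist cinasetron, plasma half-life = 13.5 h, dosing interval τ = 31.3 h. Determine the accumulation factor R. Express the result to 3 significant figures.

k = ln2 / t½ = 0.693147 / 13.5 = 0.05134 h⁻¹
e^(−kτ) = e^(−0.05134 × 31.3) = 0.2005
Accumulation ratio R = 1 / (1 − e^(−kτ)) = 1 / (1 − 0.2005) = 1.251

1.25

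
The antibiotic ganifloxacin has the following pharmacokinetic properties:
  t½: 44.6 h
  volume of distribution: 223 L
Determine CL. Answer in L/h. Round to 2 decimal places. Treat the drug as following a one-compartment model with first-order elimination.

k = ln2 / t½ = 0.693147 / 44.6 = 0.01554 h⁻¹
CL = k × Vd = 0.01554 × 223 = 3.465 L/h

3.47 L/h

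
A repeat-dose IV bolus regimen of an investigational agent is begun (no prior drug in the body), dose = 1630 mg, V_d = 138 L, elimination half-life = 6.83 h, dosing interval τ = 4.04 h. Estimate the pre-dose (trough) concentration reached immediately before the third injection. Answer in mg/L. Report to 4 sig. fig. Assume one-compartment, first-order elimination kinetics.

13.04 mg/L

C₀ per dose = Dose / Vd = 1630 / 138 = 11.81 mg/L
k = ln2 / t½ = 0.693147 / 6.83 = 0.1015 h⁻¹
Fraction remaining after one interval: r = e^(−kτ) = e^(−0.1015 × 4.04) = 0.6636
Before dose 3, 2 doses have been given (aged 1τ, 2τ).
C_trough = C₀ × (r + r²) = 11.81 × (0.6636 + 0.4404) = 13.04 mg/L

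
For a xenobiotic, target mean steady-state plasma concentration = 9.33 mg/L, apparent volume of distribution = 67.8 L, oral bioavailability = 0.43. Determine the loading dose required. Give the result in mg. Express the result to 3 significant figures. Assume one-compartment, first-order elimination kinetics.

1470 mg

LD = Css × Vd / F = 9.33 × 67.8 / 0.43 = 1471 mg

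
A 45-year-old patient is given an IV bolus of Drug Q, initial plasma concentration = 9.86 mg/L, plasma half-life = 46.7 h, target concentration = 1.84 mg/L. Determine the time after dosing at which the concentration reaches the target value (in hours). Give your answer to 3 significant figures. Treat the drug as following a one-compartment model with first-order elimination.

k = ln2 / t½ = 0.693147 / 46.7 = 0.01484 h⁻¹
t = ln(C₀ / C) / k = ln(9.860 / 1.84) / 0.01484
  = ln(5.359) / 0.01484 = 1.679 / 0.01484 = 113.1 h

113 h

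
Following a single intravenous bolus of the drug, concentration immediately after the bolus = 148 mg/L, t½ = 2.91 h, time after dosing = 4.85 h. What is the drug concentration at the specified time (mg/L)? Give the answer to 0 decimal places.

k = ln2 / t½ = 0.693147 / 2.91 = 0.2382 h⁻¹
C = C₀ · e^(−k·t) = 148.0 × e^(−0.2382 × 4.85)
  = 148.0 × 0.3150 = 46.62 mg/L

47 mg/L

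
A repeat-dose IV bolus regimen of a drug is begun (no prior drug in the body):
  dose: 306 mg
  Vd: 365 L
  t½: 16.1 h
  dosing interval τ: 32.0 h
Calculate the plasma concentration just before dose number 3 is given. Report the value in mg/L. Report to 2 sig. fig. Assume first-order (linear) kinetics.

0.26 mg/L

C₀ per dose = Dose / Vd = 306 / 365 = 0.8384 mg/L
k = ln2 / t½ = 0.693147 / 16.1 = 0.04305 h⁻¹
Fraction remaining after one interval: r = e^(−kτ) = e^(−0.04305 × 32.0) = 0.2522
Before dose 3, 2 doses have been given (aged 1τ, 2τ).
C_trough = C₀ × (r + r²) = 0.8384 × (0.2522 + 0.06360) = 0.2648 mg/L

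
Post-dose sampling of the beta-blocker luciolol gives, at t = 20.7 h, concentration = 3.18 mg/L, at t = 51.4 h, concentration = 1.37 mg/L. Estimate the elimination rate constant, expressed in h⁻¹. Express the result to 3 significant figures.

k = ln(C₁/C₂) / (t₂ − t₁) = ln(3.18/1.37) / (51.4 − 20.7)
  = 0.8421 / 30.70 = 0.02743 h⁻¹

0.0274 h⁻¹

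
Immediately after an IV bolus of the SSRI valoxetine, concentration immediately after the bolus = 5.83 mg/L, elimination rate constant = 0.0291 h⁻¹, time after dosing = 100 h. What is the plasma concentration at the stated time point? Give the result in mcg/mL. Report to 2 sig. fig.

0.32 mcg/mL

C = C₀ · e^(−k·t) = 5.830 × e^(−0.02910 × 100)
  = 5.830 × 0.05448 = 0.3176 mg/L
(0.3176 mg/L = 0.3176 mcg/mL)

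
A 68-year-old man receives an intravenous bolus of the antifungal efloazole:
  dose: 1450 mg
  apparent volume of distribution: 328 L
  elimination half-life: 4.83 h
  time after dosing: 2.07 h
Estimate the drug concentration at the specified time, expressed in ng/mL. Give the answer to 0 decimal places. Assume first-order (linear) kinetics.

3285 ng/mL

C₀ = Dose / Vd = 1450 / 328 = 4.421 mg/L
k = ln2 / t½ = 0.693147 / 4.83 = 0.1435 h⁻¹
C = C₀ · e^(−k·t) = 4.421 × e^(−0.1435 × 2.07)
  = 4.421 × 0.7430 = 3.285 mg/L
Convert: 3.285 mg/L × 1000 = 3285 ng/mL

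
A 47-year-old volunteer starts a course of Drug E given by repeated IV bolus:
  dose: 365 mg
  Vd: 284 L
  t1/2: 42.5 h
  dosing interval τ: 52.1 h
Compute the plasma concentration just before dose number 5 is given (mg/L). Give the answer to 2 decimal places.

0.93 mg/L

C₀ per dose = Dose / Vd = 365 / 284 = 1.285 mg/L
k = ln2 / t½ = 0.693147 / 42.5 = 0.01631 h⁻¹
Fraction remaining after one interval: r = e^(−kτ) = e^(−0.01631 × 52.1) = 0.4275
Before dose 5, 4 doses have been given (aged 1τ, 2τ, 3τ, 4τ).
C_trough = C₀ × (r + r² + … + r^4) = C₀ × r(1−r^4)/(1−r)
        = 1.285 × 0.4275 × (1 − 0.03340) / (1 − 0.4275) = 0.9275 mg/L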